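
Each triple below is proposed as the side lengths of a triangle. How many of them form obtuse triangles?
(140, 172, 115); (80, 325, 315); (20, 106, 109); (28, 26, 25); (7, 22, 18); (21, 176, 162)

3

(140,172,115): 115²+140² = 32825 > 29584 = 172² → acute
(80,325,315): 80²+315² = 105625 = 325² → right
(20,106,109): 20²+106² = 11636 < 11881 = 109² → obtuse
(28,26,25): 25²+26² = 1301 > 784 = 28² → acute
(7,22,18): 7²+18² = 373 < 484 = 22² → obtuse
(21,176,162): 21²+162² = 26685 < 30976 = 176² → obtuse
3 of the 6 are obtuse.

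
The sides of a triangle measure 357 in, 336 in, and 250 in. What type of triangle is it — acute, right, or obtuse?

acute

Compare the square of the longest side to the sum of squares of the other two: 250² + 336² = 175396 > 127449 = 357².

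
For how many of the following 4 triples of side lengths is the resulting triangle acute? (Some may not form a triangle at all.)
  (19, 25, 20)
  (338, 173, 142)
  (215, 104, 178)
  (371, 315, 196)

(19,25,20): 19²+20² = 761 > 625 = 25² → acute
(338,173,142): 142+173 ≤ 338, not a triangle
(215,104,178): 104²+178² = 42500 < 46225 = 215² → obtuse
(371,315,196): 196²+315² = 137641 = 371² → right
1 of the 4 is acute.

1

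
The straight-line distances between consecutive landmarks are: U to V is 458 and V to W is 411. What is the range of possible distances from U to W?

47 ≤ UW ≤ 869

By the triangle inequality, |458 − 411| ≤ UW ≤ 458 + 411.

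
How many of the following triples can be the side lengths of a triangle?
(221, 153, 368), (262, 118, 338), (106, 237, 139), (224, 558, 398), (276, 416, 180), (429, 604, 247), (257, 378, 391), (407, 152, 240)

(153,221,368): 153+221 > 368 → valid
(118,262,338): 118+262 > 338 → valid
(106,139,237): 106+139 > 237 → valid
(224,398,558): 224+398 > 558 → valid
(180,276,416): 180+276 > 416 → valid
(247,429,604): 247+429 > 604 → valid
(257,378,391): 257+378 > 391 → valid
(152,240,407): 152+240 ≤ 407 → not valid
7 of the 8 triples form a triangle.

7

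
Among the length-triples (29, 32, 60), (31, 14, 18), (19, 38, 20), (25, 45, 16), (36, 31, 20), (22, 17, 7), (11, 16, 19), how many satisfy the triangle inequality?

6

(29,32,60): 29+32 > 60 → valid
(14,18,31): 14+18 > 31 → valid
(19,20,38): 19+20 > 38 → valid
(16,25,45): 16+25 ≤ 45 → not valid
(20,31,36): 20+31 > 36 → valid
(7,17,22): 7+17 > 22 → valid
(11,16,19): 11+16 > 19 → valid
6 of the 7 triples form a triangle.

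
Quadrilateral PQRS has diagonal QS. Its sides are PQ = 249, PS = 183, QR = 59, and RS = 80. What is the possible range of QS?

From triangle PQS: |249 − 183| < QS < 249 + 183, i.e. 66 < QS < 432.
From triangle RQS: 21 < QS < 139.
Both must hold, so QS lies in the intersection.

66 < QS < 139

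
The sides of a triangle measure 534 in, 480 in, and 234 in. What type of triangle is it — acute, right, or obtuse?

right

Compare the square of the longest side to the sum of squares of the other two: 234² + 480² = 285156 = 534².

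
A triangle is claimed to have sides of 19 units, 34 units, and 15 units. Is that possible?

The two shorter sides sum to 34, exactly equal to the longest side 34.
That gives only a degenerate (flat) triangle — the inequality must be strict.

No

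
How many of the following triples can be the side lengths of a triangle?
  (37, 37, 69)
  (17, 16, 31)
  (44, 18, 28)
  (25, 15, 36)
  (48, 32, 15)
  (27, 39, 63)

5

(37,37,69): 37+37 > 69 → valid
(16,17,31): 16+17 > 31 → valid
(18,28,44): 18+28 > 44 → valid
(15,25,36): 15+25 > 36 → valid
(15,32,48): 15+32 ≤ 48 → not valid
(27,39,63): 27+39 > 63 → valid
5 of the 6 triples form a triangle.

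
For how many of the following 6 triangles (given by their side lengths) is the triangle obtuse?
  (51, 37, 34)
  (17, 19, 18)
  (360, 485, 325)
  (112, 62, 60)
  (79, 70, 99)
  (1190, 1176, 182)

(51,37,34): 34²+37² = 2525 < 2601 = 51² → obtuse
(17,19,18): 17²+18² = 613 > 361 = 19² → acute
(360,485,325): 325²+360² = 235225 = 485² → right
(112,62,60): 60²+62² = 7444 < 12544 = 112² → obtuse
(79,70,99): 70²+79² = 11141 > 9801 = 99² → acute
(1190,1176,182): 182²+1176² = 1416100 = 1190² → right
2 of the 6 are obtuse.

2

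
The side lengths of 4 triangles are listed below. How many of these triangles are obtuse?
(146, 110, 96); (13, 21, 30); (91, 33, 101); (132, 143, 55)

(146,110,96): 96²+110² = 21316 = 146² → right
(13,21,30): 13²+21² = 610 < 900 = 30² → obtuse
(91,33,101): 33²+91² = 9370 < 10201 = 101² → obtuse
(132,143,55): 55²+132² = 20449 = 143² → right
2 of the 4 are obtuse.

2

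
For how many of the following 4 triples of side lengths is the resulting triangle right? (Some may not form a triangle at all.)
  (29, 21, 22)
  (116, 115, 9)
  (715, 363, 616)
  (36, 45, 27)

(29,21,22): 21²+22² = 925 > 841 = 29² → acute
(116,115,9): 9²+115² = 13306 < 13456 = 116² → obtuse
(715,363,616): 363²+616² = 511225 = 715² → right
(36,45,27): 27²+36² = 2025 = 45² → right
2 of the 4 are right.

2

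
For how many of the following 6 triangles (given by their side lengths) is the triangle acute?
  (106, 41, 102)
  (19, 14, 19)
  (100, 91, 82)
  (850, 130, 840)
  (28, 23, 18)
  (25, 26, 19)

5

(106,41,102): 41²+102² = 12085 > 11236 = 106² → acute
(19,14,19): 14²+19² = 557 > 361 = 19² → acute
(100,91,82): 82²+91² = 15005 > 10000 = 100² → acute
(850,130,840): 130²+840² = 722500 = 850² → right
(28,23,18): 18²+23² = 853 > 784 = 28² → acute
(25,26,19): 19²+25² = 986 > 676 = 26² → acute
5 of the 6 are acute.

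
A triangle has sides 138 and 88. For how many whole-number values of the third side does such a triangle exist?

175

The third side lies in the open interval (50, 226).
Integers from 51 to 225 inclusive: 225 − 51 + 1 = 175.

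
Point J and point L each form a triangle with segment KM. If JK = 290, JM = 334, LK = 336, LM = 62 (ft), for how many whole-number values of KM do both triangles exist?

123

From triangle JKM: 44 < KM < 624.
From triangle LKM: 274 < KM < 398.
Intersection: 274 < KM < 398, so integers 275 through 397: 123 values.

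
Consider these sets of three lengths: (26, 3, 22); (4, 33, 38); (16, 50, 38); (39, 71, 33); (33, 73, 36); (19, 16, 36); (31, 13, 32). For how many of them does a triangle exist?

(3,22,26): 3+22 ≤ 26 → not valid
(4,33,38): 4+33 ≤ 38 → not valid
(16,38,50): 16+38 > 50 → valid
(33,39,71): 33+39 > 71 → valid
(33,36,73): 33+36 ≤ 73 → not valid
(16,19,36): 16+19 ≤ 36 → not valid
(13,31,32): 13+31 > 32 → valid
3 of the 7 triples form a triangle.

3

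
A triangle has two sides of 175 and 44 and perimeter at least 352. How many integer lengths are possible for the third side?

Triangle inequality: 131 < x < 219. Perimeter ≥ 352 gives x ≥ 352 − 175 − 44 = 133.
So 133 ≤ x < 219; integers 133 through 218: 86 values.

86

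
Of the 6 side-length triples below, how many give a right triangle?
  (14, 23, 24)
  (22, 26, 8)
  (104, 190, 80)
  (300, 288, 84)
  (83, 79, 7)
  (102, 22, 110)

1

(14,23,24): 14²+23² = 725 > 576 = 24² → acute
(22,26,8): 8²+22² = 548 < 676 = 26² → obtuse
(104,190,80): 80+104 ≤ 190, not a triangle
(300,288,84): 84²+288² = 90000 = 300² → right
(83,79,7): 7²+79² = 6290 < 6889 = 83² → obtuse
(102,22,110): 22²+102² = 10888 < 12100 = 110² → obtuse
1 of the 6 is right.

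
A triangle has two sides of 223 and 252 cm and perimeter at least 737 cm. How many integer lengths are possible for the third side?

Triangle inequality: 29 < x < 475. Perimeter ≥ 737 gives x ≥ 737 − 223 − 252 = 262.
So 262 ≤ x < 475; integers 262 through 474: 213 values.

213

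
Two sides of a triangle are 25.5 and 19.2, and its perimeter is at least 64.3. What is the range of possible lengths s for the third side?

19.6 ≤ s < 44.7

Triangle inequality alone gives 6.3 < s < 44.7.
The perimeter condition gives s ≥ 64.3 − 25.5 − 19.2 = 19.6.
Intersecting the two: 19.6 ≤ s < 44.7.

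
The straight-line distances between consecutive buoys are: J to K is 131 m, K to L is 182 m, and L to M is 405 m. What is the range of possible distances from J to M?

92 ≤ JM ≤ 718 m

The maximum is all hops collinear in one direction: 131 + 182 + 405 = 718.
The longest hop is 405; the others sum to 313. Folding the others back against it leaves at least 405 − 313 = 92.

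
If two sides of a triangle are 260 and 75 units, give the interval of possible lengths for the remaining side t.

By the triangle inequality, t must be less than 260 + 75 = 335 and greater than |260 − 75| = 185.

185 < t < 335 (units)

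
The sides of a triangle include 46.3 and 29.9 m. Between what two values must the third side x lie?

By the triangle inequality, x must be less than 46.3 + 29.9 = 76.2 and greater than |46.3 − 29.9| = 16.4.

16.4 < x < 76.2 (m)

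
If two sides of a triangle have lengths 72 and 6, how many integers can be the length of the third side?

The third side lies in the open interval (66, 78).
Integers from 67 to 77 inclusive: 77 − 67 + 1 = 11.

11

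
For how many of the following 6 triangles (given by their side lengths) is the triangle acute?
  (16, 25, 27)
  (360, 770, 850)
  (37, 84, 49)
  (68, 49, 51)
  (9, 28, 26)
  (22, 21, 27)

3

(16,25,27): 16²+25² = 881 > 729 = 27² → acute
(360,770,850): 360²+770² = 722500 = 850² → right
(37,84,49): 37²+49² = 3770 < 7056 = 84² → obtuse
(68,49,51): 49²+51² = 5002 > 4624 = 68² → acute
(9,28,26): 9²+26² = 757 < 784 = 28² → obtuse
(22,21,27): 21²+22² = 925 > 729 = 27² → acute
3 of the 6 are acute.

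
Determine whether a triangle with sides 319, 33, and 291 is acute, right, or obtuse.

Compare the square of the longest side to the sum of squares of the other two: 33² + 291² = 85770 < 101761 = 319².

obtuse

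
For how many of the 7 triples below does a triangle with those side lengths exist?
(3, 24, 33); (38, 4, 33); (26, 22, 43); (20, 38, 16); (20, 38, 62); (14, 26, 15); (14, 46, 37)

3

(3,24,33): 3+24 ≤ 33 → not valid
(4,33,38): 4+33 ≤ 38 → not valid
(22,26,43): 22+26 > 43 → valid
(16,20,38): 16+20 ≤ 38 → not valid
(20,38,62): 20+38 ≤ 62 → not valid
(14,15,26): 14+15 > 26 → valid
(14,37,46): 14+37 > 46 → valid
3 of the 7 triples form a triangle.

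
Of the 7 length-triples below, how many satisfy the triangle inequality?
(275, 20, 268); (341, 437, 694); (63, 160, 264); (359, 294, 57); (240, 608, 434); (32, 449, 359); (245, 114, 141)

(20,268,275): 20+268 > 275 → valid
(341,437,694): 341+437 > 694 → valid
(63,160,264): 63+160 ≤ 264 → not valid
(57,294,359): 57+294 ≤ 359 → not valid
(240,434,608): 240+434 > 608 → valid
(32,359,449): 32+359 ≤ 449 → not valid
(114,141,245): 114+141 > 245 → valid
4 of the 7 triples form a triangle.

4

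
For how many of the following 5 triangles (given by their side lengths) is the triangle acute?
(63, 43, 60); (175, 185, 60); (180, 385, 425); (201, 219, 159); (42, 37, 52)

(63,43,60): 43²+60² = 5449 > 3969 = 63² → acute
(175,185,60): 60²+175² = 34225 = 185² → right
(180,385,425): 180²+385² = 180625 = 425² → right
(201,219,159): 159²+201² = 65682 > 47961 = 219² → acute
(42,37,52): 37²+42² = 3133 > 2704 = 52² → acute
3 of the 5 are acute.

3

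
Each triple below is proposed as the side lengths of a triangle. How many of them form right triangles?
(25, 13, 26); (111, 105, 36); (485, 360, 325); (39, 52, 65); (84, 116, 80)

4

(25,13,26): 13²+25² = 794 > 676 = 26² → acute
(111,105,36): 36²+105² = 12321 = 111² → right
(485,360,325): 325²+360² = 235225 = 485² → right
(39,52,65): 39²+52² = 4225 = 65² → right
(84,116,80): 80²+84² = 13456 = 116² → right
4 of the 5 are right.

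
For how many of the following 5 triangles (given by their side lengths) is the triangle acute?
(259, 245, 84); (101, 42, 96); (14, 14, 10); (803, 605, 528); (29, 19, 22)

(259,245,84): 84²+245² = 67081 = 259² → right
(101,42,96): 42²+96² = 10980 > 10201 = 101² → acute
(14,14,10): 10²+14² = 296 > 196 = 14² → acute
(803,605,528): 528²+605² = 644809 = 803² → right
(29,19,22): 19²+22² = 845 > 841 = 29² → acute
3 of the 5 are acute.

3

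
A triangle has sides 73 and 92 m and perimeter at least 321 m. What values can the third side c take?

156 ≤ c < 165 m

Triangle inequality alone gives 19 < c < 165.
The perimeter condition gives c ≥ 321 − 73 − 92 = 156.
Intersecting the two: 156 ≤ c < 165.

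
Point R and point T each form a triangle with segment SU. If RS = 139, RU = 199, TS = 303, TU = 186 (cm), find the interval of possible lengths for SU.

From triangle RSU: |139 − 199| < SU < 139 + 199, i.e. 60 < SU < 338.
From triangle TSU: 117 < SU < 489.
Both must hold, so SU lies in the intersection.

117 < SU < 338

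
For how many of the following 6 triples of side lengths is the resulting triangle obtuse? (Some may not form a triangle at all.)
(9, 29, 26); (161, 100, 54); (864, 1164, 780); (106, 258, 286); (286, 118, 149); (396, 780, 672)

(9,29,26): 9²+26² = 757 < 841 = 29² → obtuse
(161,100,54): 54+100 ≤ 161, not a triangle
(864,1164,780): 780²+864² = 1354896 = 1164² → right
(106,258,286): 106²+258² = 77800 < 81796 = 286² → obtuse
(286,118,149): 118+149 ≤ 286, not a triangle
(396,780,672): 396²+672² = 608400 = 780² → right
2 of the 6 are obtuse.

2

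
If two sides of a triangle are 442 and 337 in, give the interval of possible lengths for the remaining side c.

105 < c < 779 (in)

By the triangle inequality, c must be less than 442 + 337 = 779 and greater than |442 − 337| = 105.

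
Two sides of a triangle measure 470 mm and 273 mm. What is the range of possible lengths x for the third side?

By the triangle inequality, x must be less than 470 + 273 = 743 and greater than |470 − 273| = 197.

197 < x < 743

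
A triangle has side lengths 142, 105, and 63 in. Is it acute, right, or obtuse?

obtuse

Compare the square of the longest side to the sum of squares of the other two: 63² + 105² = 14994 < 20164 = 142².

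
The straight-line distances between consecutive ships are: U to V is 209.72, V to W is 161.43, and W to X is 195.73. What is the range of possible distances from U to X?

The maximum is all hops collinear in one direction: 209.72 + 161.43 + 195.73 = 566.88.
The longest hop is 209.72; the others sum to 357.16. Since 209.72 ≤ 357.16, the path can fold back on itself completely, so the minimum distance is 0.

0 ≤ UX ≤ 566.88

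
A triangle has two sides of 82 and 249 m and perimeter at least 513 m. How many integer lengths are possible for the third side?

149

Triangle inequality: 167 < x < 331. Perimeter ≥ 513 gives x ≥ 513 − 82 − 249 = 182.
So 182 ≤ x < 331; integers 182 through 330: 149 values.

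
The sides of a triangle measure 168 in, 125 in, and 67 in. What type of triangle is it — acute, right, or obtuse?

Compare the square of the longest side to the sum of squares of the other two: 67² + 125² = 20114 < 28224 = 168².

obtuse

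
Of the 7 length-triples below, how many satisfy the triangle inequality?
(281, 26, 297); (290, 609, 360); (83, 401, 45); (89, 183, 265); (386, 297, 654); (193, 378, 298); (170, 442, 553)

(26,281,297): 26+281 > 297 → valid
(290,360,609): 290+360 > 609 → valid
(45,83,401): 45+83 ≤ 401 → not valid
(89,183,265): 89+183 > 265 → valid
(297,386,654): 297+386 > 654 → valid
(193,298,378): 193+298 > 378 → valid
(170,442,553): 170+442 > 553 → valid
6 of the 7 triples form a triangle.

6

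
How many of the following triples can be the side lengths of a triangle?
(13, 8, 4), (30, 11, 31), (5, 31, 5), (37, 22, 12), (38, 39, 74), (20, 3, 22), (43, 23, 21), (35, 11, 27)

(4,8,13): 4+8 ≤ 13 → not valid
(11,30,31): 11+30 > 31 → valid
(5,5,31): 5+5 ≤ 31 → not valid
(12,22,37): 12+22 ≤ 37 → not valid
(38,39,74): 38+39 > 74 → valid
(3,20,22): 3+20 > 22 → valid
(21,23,43): 21+23 > 43 → valid
(11,27,35): 11+27 > 35 → valid
5 of the 8 triples form a triangle.

5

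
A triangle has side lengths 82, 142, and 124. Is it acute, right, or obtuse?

acute

Compare the square of the longest side to the sum of squares of the other two: 82² + 124² = 22100 > 20164 = 142².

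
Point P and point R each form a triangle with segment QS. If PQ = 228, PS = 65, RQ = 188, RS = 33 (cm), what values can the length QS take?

163 < QS < 221

From triangle PQS: |228 − 65| < QS < 228 + 65, i.e. 163 < QS < 293.
From triangle RQS: 155 < QS < 221.
Both must hold, so QS lies in the intersection.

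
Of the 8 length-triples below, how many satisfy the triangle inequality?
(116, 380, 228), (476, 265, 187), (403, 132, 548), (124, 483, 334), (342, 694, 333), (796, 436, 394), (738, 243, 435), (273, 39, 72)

1

(116,228,380): 116+228 ≤ 380 → not valid
(187,265,476): 187+265 ≤ 476 → not valid
(132,403,548): 132+403 ≤ 548 → not valid
(124,334,483): 124+334 ≤ 483 → not valid
(333,342,694): 333+342 ≤ 694 → not valid
(394,436,796): 394+436 > 796 → valid
(243,435,738): 243+435 ≤ 738 → not valid
(39,72,273): 39+72 ≤ 273 → not valid
1 of the 8 triples forms a triangle.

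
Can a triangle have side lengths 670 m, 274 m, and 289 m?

The longest side is 670, but the other two sum to only 563.
563 < 670, so the triangle inequality fails.

No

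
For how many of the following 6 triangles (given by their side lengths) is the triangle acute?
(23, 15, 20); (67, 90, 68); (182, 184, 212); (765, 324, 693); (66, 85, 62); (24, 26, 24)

5

(23,15,20): 15²+20² = 625 > 529 = 23² → acute
(67,90,68): 67²+68² = 9113 > 8100 = 90² → acute
(182,184,212): 182²+184² = 66980 > 44944 = 212² → acute
(765,324,693): 324²+693² = 585225 = 765² → right
(66,85,62): 62²+66² = 8200 > 7225 = 85² → acute
(24,26,24): 24²+24² = 1152 > 676 = 26² → acute
5 of the 6 are acute.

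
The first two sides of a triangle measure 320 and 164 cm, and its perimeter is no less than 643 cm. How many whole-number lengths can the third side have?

Triangle inequality: 156 < x < 484. Perimeter ≥ 643 gives x ≥ 643 − 320 − 164 = 159.
So 159 ≤ x < 484; integers 159 through 483: 325 values.

325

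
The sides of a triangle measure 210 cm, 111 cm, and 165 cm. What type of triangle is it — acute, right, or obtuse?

Compare the square of the longest side to the sum of squares of the other two: 111² + 165² = 39546 < 44100 = 210².

obtuse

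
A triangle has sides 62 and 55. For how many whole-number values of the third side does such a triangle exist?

109

The third side lies in the open interval (7, 117).
Integers from 8 to 116 inclusive: 116 − 8 + 1 = 109.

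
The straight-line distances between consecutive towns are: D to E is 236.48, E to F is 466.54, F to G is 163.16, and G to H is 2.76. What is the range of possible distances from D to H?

64.14 ≤ DH ≤ 868.94

The maximum is all hops collinear in one direction: 236.48 + 466.54 + 163.16 + 2.76 = 868.94.
The longest hop is 466.54; the others sum to 402.40. Folding the others back against it leaves at least 466.54 − 402.40 = 64.14.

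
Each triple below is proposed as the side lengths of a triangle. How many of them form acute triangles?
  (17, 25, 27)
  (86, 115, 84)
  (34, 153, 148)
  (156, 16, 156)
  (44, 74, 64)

4

(17,25,27): 17²+25² = 914 > 729 = 27² → acute
(86,115,84): 84²+86² = 14452 > 13225 = 115² → acute
(34,153,148): 34²+148² = 23060 < 23409 = 153² → obtuse
(156,16,156): 16²+156² = 24592 > 24336 = 156² → acute
(44,74,64): 44²+64² = 6032 > 5476 = 74² → acute
4 of the 5 are acute.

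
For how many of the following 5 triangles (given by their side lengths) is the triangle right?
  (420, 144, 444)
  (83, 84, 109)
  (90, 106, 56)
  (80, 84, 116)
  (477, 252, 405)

4

(420,144,444): 144²+420² = 197136 = 444² → right
(83,84,109): 83²+84² = 13945 > 11881 = 109² → acute
(90,106,56): 56²+90² = 11236 = 106² → right
(80,84,116): 80²+84² = 13456 = 116² → right
(477,252,405): 252²+405² = 227529 = 477² → right
4 of the 5 are right.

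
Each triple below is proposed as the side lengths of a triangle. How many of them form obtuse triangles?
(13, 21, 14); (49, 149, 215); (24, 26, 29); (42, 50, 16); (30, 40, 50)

(13,21,14): 13²+14² = 365 < 441 = 21² → obtuse
(49,149,215): 49+149 ≤ 215, not a triangle
(24,26,29): 24²+26² = 1252 > 841 = 29² → acute
(42,50,16): 16²+42² = 2020 < 2500 = 50² → obtuse
(30,40,50): 30²+40² = 2500 = 50² → right
2 of the 5 are obtuse.

2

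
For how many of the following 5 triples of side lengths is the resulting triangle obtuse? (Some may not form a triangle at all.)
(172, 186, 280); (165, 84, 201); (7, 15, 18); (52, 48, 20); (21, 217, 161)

(172,186,280): 172²+186² = 64180 < 78400 = 280² → obtuse
(165,84,201): 84²+165² = 34281 < 40401 = 201² → obtuse
(7,15,18): 7²+15² = 274 < 324 = 18² → obtuse
(52,48,20): 20²+48² = 2704 = 52² → right
(21,217,161): 21+161 ≤ 217, not a triangle
3 of the 5 are obtuse.

3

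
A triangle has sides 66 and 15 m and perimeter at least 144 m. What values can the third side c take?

63 ≤ c < 81 m

Triangle inequality alone gives 51 < c < 81.
The perimeter condition gives c ≥ 144 − 66 − 15 = 63.
Intersecting the two: 63 ≤ c < 81.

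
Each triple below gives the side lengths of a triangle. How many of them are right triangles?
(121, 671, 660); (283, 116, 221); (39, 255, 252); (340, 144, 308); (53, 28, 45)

(121,671,660): 121²+660² = 450241 = 671² → right
(283,116,221): 116²+221² = 62297 < 80089 = 283² → obtuse
(39,255,252): 39²+252² = 65025 = 255² → right
(340,144,308): 144²+308² = 115600 = 340² → right
(53,28,45): 28²+45² = 2809 = 53² → right
4 of the 5 are right.

4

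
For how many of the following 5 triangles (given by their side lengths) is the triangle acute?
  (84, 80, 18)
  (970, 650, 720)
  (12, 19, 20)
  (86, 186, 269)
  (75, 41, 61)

1

(84,80,18): 18²+80² = 6724 < 7056 = 84² → obtuse
(970,650,720): 650²+720² = 940900 = 970² → right
(12,19,20): 12²+19² = 505 > 400 = 20² → acute
(86,186,269): 86²+186² = 41992 < 72361 = 269² → obtuse
(75,41,61): 41²+61² = 5402 < 5625 = 75² → obtuse
1 of the 5 is acute.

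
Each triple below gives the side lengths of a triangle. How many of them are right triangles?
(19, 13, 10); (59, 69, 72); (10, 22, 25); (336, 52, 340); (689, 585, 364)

(19,13,10): 10²+13² = 269 < 361 = 19² → obtuse
(59,69,72): 59²+69² = 8242 > 5184 = 72² → acute
(10,22,25): 10²+22² = 584 < 625 = 25² → obtuse
(336,52,340): 52²+336² = 115600 = 340² → right
(689,585,364): 364²+585² = 474721 = 689² → right
2 of the 5 are right.

2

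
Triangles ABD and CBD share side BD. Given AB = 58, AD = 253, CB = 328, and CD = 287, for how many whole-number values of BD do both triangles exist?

115

From triangle ABD: 195 < BD < 311.
From triangle CBD: 41 < BD < 615.
Intersection: 195 < BD < 311, so integers 196 through 310: 115 values.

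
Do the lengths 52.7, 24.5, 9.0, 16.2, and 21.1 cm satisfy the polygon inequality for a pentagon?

Yes

A pentagon exists iff every side is shorter than the sum of the others — equivalently, the longest side is less than the sum of the rest.
Longest side 52.7 < 70.8 (sum of the remaining 4), so yes.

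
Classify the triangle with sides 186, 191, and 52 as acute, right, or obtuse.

Compare the square of the longest side to the sum of squares of the other two: 52² + 186² = 37300 > 36481 = 191².

acute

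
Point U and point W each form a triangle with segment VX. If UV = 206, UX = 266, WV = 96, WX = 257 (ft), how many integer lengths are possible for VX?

From triangle UVX: 60 < VX < 472.
From triangle WVX: 161 < VX < 353.
Intersection: 161 < VX < 353, so integers 162 through 352: 191 values.

191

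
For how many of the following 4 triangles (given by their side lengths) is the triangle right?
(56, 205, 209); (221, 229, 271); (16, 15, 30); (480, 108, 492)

(56,205,209): 56²+205² = 45161 > 43681 = 209² → acute
(221,229,271): 221²+229² = 101282 > 73441 = 271² → acute
(16,15,30): 15²+16² = 481 < 900 = 30² → obtuse
(480,108,492): 108²+480² = 242064 = 492² → right
1 of the 4 is right.

1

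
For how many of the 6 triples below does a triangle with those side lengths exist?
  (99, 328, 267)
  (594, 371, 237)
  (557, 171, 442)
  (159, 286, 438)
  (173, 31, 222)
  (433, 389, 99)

5

(99,267,328): 99+267 > 328 → valid
(237,371,594): 237+371 > 594 → valid
(171,442,557): 171+442 > 557 → valid
(159,286,438): 159+286 > 438 → valid
(31,173,222): 31+173 ≤ 222 → not valid
(99,389,433): 99+389 > 433 → valid
5 of the 6 triples form a triangle.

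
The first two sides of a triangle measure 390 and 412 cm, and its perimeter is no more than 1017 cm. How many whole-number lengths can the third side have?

Triangle inequality: 22 < x < 802. Perimeter ≤ 1017 gives x ≤ 1017 − 390 − 412 = 215.
So 22 < x ≤ 215; integers 23 through 215: 193 values.

193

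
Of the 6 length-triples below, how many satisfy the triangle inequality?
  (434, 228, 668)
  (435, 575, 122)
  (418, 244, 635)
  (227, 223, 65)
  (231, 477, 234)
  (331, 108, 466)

(228,434,668): 228+434 ≤ 668 → not valid
(122,435,575): 122+435 ≤ 575 → not valid
(244,418,635): 244+418 > 635 → valid
(65,223,227): 65+223 > 227 → valid
(231,234,477): 231+234 ≤ 477 → not valid
(108,331,466): 108+331 ≤ 466 → not valid
2 of the 6 triples form a triangle.

2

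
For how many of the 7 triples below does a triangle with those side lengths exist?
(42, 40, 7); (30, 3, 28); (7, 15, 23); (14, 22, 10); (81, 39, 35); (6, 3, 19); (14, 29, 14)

(7,40,42): 7+40 > 42 → valid
(3,28,30): 3+28 > 30 → valid
(7,15,23): 7+15 ≤ 23 → not valid
(10,14,22): 10+14 > 22 → valid
(35,39,81): 35+39 ≤ 81 → not valid
(3,6,19): 3+6 ≤ 19 → not valid
(14,14,29): 14+14 ≤ 29 → not valid
3 of the 7 triples form a triangle.

3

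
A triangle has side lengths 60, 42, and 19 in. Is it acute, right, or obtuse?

obtuse

Compare the square of the longest side to the sum of squares of the other two: 19² + 42² = 2125 < 3600 = 60².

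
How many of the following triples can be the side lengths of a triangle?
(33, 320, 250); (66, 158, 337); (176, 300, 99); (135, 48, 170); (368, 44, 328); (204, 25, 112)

2

(33,250,320): 33+250 ≤ 320 → not valid
(66,158,337): 66+158 ≤ 337 → not valid
(99,176,300): 99+176 ≤ 300 → not valid
(48,135,170): 48+135 > 170 → valid
(44,328,368): 44+328 > 368 → valid
(25,112,204): 25+112 ≤ 204 → not valid
2 of the 6 triples form a triangle.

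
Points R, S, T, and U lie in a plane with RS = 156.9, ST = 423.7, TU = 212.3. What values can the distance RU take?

54.5 ≤ RU ≤ 792.9

The maximum is all hops collinear in one direction: 156.9 + 423.7 + 212.3 = 792.9.
The longest hop is 423.7; the others sum to 369.2. Folding the others back against it leaves at least 423.7 − 369.2 = 54.5.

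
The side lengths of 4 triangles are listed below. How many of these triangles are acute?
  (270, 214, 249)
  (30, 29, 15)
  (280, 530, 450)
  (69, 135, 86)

(270,214,249): 214²+249² = 107797 > 72900 = 270² → acute
(30,29,15): 15²+29² = 1066 > 900 = 30² → acute
(280,530,450): 280²+450² = 280900 = 530² → right
(69,135,86): 69²+86² = 12157 < 18225 = 135² → obtuse
2 of the 4 are acute.

2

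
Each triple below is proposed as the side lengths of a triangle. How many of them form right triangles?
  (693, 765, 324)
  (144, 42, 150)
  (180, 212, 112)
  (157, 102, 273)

3

(693,765,324): 324²+693² = 585225 = 765² → right
(144,42,150): 42²+144² = 22500 = 150² → right
(180,212,112): 112²+180² = 44944 = 212² → right
(157,102,273): 102+157 ≤ 273, not a triangle
3 of the 4 are right.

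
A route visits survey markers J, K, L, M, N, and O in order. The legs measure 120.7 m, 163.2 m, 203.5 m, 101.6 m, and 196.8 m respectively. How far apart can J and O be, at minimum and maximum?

0 ≤ JO ≤ 785.8 m

The maximum is all hops collinear in one direction: 120.7 + 163.2 + 203.5 + 101.6 + 196.8 = 785.8.
The longest hop is 203.5; the others sum to 582.3. Since 203.5 ≤ 582.3, the path can fold back on itself completely, so the minimum distance is 0.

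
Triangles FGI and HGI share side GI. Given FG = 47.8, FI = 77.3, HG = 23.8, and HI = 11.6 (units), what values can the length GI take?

29.5 < GI < 35.4

From triangle FGI: |47.8 − 77.3| < GI < 47.8 + 77.3, i.e. 29.5 < GI < 125.1.
From triangle HGI: 12.2 < GI < 35.4.
Both must hold, so GI lies in the intersection.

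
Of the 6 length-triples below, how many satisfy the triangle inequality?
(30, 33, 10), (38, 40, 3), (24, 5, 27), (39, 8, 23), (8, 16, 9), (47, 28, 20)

5

(10,30,33): 10+30 > 33 → valid
(3,38,40): 3+38 > 40 → valid
(5,24,27): 5+24 > 27 → valid
(8,23,39): 8+23 ≤ 39 → not valid
(8,9,16): 8+9 > 16 → valid
(20,28,47): 20+28 > 47 → valid
5 of the 6 triples form a triangle.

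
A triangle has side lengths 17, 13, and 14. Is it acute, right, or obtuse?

Compare the square of the longest side to the sum of squares of the other two: 13² + 14² = 365 > 289 = 17².

acute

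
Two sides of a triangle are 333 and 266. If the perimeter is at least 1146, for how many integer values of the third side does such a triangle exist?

52

Triangle inequality: 67 < x < 599. Perimeter ≥ 1146 gives x ≥ 1146 − 333 − 266 = 547.
So 547 ≤ x < 599; integers 547 through 598: 52 values.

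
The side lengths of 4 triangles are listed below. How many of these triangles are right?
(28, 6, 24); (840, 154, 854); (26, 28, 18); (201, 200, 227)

1

(28,6,24): 6²+24² = 612 < 784 = 28² → obtuse
(840,154,854): 154²+840² = 729316 = 854² → right
(26,28,18): 18²+26² = 1000 > 784 = 28² → acute
(201,200,227): 200²+201² = 80401 > 51529 = 227² → acute
1 of the 4 is right.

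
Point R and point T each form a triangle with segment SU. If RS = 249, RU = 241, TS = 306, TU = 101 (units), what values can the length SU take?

205 < SU < 407

From triangle RSU: |249 − 241| < SU < 249 + 241, i.e. 8 < SU < 490.
From triangle TSU: 205 < SU < 407.
Both must hold, so SU lies in the intersection.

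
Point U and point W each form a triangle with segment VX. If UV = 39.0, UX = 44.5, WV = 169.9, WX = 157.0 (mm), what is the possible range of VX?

12.9 < VX < 83.5

From triangle UVX: |39.0 − 44.5| < VX < 39.0 + 44.5, i.e. 5.5 < VX < 83.5.
From triangle WVX: 12.9 < VX < 326.9.
Both must hold, so VX lies in the intersection.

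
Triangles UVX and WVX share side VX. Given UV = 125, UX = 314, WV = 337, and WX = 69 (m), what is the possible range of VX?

From triangle UVX: |125 − 314| < VX < 125 + 314, i.e. 189 < VX < 439.
From triangle WVX: 268 < VX < 406.
Both must hold, so VX lies in the intersection.

268 < VX < 406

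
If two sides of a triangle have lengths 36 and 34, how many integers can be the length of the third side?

The third side lies in the open interval (2, 70).
Integers from 3 to 69 inclusive: 69 − 3 + 1 = 67.

67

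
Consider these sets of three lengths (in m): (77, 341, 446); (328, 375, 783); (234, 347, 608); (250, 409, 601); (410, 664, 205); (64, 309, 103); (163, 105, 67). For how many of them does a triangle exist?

2

(77,341,446): 77+341 ≤ 446 → not valid
(328,375,783): 328+375 ≤ 783 → not valid
(234,347,608): 234+347 ≤ 608 → not valid
(250,409,601): 250+409 > 601 → valid
(205,410,664): 205+410 ≤ 664 → not valid
(64,103,309): 64+103 ≤ 309 → not valid
(67,105,163): 67+105 > 163 → valid
2 of the 7 triples form a triangle.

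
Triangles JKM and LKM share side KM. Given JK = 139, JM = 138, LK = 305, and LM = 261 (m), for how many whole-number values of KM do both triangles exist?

232

From triangle JKM: 1 < KM < 277.
From triangle LKM: 44 < KM < 566.
Intersection: 44 < KM < 277, so integers 45 through 276: 232 values.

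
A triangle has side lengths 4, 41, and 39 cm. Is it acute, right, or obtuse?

obtuse

Compare the square of the longest side to the sum of squares of the other two: 4² + 39² = 1537 < 1681 = 41².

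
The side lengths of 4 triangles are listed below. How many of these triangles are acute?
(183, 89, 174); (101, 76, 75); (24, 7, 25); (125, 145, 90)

3

(183,89,174): 89²+174² = 38197 > 33489 = 183² → acute
(101,76,75): 75²+76² = 11401 > 10201 = 101² → acute
(24,7,25): 7²+24² = 625 = 25² → right
(125,145,90): 90²+125² = 23725 > 21025 = 145² → acute
3 of the 4 are acute.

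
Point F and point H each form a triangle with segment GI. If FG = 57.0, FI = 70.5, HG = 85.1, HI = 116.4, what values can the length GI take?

31.3 < GI < 127.5

From triangle FGI: |57.0 − 70.5| < GI < 57.0 + 70.5, i.e. 13.5 < GI < 127.5.
From triangle HGI: 31.3 < GI < 201.5.
Both must hold, so GI lies in the intersection.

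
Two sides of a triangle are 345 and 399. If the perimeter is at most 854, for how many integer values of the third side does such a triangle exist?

56

Triangle inequality: 54 < x < 744. Perimeter ≤ 854 gives x ≤ 854 − 345 − 399 = 110.
So 54 < x ≤ 110; integers 55 through 110: 56 values.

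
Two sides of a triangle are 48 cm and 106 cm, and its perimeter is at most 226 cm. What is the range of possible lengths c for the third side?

Triangle inequality alone gives 58 < c < 154.
The perimeter condition gives c ≤ 226 − 48 − 106 = 72.
Intersecting the two: 58 < c ≤ 72.

58 < c ≤ 72 cm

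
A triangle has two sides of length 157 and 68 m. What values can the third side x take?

By the triangle inequality, x must be less than 157 + 68 = 225 and greater than |157 − 68| = 89.

89 < x < 225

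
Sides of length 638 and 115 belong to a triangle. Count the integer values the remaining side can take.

229

The third side lies in the open interval (523, 753).
Integers from 524 to 752 inclusive: 752 − 524 + 1 = 229.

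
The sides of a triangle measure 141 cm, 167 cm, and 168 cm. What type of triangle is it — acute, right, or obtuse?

Compare the square of the longest side to the sum of squares of the other two: 141² + 167² = 47770 > 28224 = 168².

acute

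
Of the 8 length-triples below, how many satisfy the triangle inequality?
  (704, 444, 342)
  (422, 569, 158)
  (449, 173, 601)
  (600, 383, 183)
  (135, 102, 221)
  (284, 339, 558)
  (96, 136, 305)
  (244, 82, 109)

(342,444,704): 342+444 > 704 → valid
(158,422,569): 158+422 > 569 → valid
(173,449,601): 173+449 > 601 → valid
(183,383,600): 183+383 ≤ 600 → not valid
(102,135,221): 102+135 > 221 → valid
(284,339,558): 284+339 > 558 → valid
(96,136,305): 96+136 ≤ 305 → not valid
(82,109,244): 82+109 ≤ 244 → not valid
5 of the 8 triples form a triangle.

5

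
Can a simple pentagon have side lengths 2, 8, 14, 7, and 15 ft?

A pentagon exists iff every side is shorter than the sum of the others — equivalently, the longest side is less than the sum of the rest.
Longest side 15 < 31 (sum of the remaining 4), so yes.

Yes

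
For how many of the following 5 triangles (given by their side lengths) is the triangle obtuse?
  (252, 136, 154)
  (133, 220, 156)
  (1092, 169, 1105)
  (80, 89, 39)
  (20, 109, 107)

(252,136,154): 136²+154² = 42212 < 63504 = 252² → obtuse
(133,220,156): 133²+156² = 42025 < 48400 = 220² → obtuse
(1092,169,1105): 169²+1092² = 1221025 = 1105² → right
(80,89,39): 39²+80² = 7921 = 89² → right
(20,109,107): 20²+107² = 11849 < 11881 = 109² → obtuse
3 of the 5 are obtuse.

3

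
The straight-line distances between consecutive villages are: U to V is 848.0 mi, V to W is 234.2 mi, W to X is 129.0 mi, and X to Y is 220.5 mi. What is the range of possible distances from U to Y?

The maximum is all hops collinear in one direction: 848.0 + 234.2 + 129.0 + 220.5 = 1431.7.
The longest hop is 848.0; the others sum to 583.7. Folding the others back against it leaves at least 848.0 − 583.7 = 264.3.

264.3 ≤ UY ≤ 1431.7 mi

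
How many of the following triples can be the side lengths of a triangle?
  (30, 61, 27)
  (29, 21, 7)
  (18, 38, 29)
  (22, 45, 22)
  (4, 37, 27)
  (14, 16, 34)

1

(27,30,61): 27+30 ≤ 61 → not valid
(7,21,29): 7+21 ≤ 29 → not valid
(18,29,38): 18+29 > 38 → valid
(22,22,45): 22+22 ≤ 45 → not valid
(4,27,37): 4+27 ≤ 37 → not valid
(14,16,34): 14+16 ≤ 34 → not valid
1 of the 6 triples forms a triangle.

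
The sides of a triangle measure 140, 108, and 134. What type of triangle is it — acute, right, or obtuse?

acute

Compare the square of the longest side to the sum of squares of the other two: 108² + 134² = 29620 > 19600 = 140².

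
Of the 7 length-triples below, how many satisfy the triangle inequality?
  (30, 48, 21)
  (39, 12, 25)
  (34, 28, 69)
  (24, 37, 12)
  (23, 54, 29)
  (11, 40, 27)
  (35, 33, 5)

(21,30,48): 21+30 > 48 → valid
(12,25,39): 12+25 ≤ 39 → not valid
(28,34,69): 28+34 ≤ 69 → not valid
(12,24,37): 12+24 ≤ 37 → not valid
(23,29,54): 23+29 ≤ 54 → not valid
(11,27,40): 11+27 ≤ 40 → not valid
(5,33,35): 5+33 > 35 → valid
2 of the 7 triples form a triangle.

2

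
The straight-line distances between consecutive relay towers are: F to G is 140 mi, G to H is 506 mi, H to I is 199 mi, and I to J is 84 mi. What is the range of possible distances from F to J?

83 ≤ FJ ≤ 929 mi

The maximum is all hops collinear in one direction: 140 + 506 + 199 + 84 = 929.
The longest hop is 506; the others sum to 423. Folding the others back against it leaves at least 506 − 423 = 83.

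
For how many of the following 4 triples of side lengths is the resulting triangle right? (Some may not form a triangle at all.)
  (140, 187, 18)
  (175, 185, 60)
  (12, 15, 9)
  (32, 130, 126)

3

(140,187,18): 18+140 ≤ 187, not a triangle
(175,185,60): 60²+175² = 34225 = 185² → right
(12,15,9): 9²+12² = 225 = 15² → right
(32,130,126): 32²+126² = 16900 = 130² → right
3 of the 4 are right.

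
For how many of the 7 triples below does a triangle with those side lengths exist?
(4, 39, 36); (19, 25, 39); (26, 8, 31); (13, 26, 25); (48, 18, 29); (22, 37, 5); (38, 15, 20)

(4,36,39): 4+36 > 39 → valid
(19,25,39): 19+25 > 39 → valid
(8,26,31): 8+26 > 31 → valid
(13,25,26): 13+25 > 26 → valid
(18,29,48): 18+29 ≤ 48 → not valid
(5,22,37): 5+22 ≤ 37 → not valid
(15,20,38): 15+20 ≤ 38 → not valid
4 of the 7 triples form a triangle.

4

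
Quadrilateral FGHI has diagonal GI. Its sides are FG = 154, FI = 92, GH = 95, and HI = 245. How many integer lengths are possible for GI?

From triangle FGI: 62 < GI < 246.
From triangle HGI: 150 < GI < 340.
Intersection: 150 < GI < 246, so integers 151 through 245: 95 values.

95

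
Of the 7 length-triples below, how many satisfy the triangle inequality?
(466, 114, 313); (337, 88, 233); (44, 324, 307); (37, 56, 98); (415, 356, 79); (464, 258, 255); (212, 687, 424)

3

(114,313,466): 114+313 ≤ 466 → not valid
(88,233,337): 88+233 ≤ 337 → not valid
(44,307,324): 44+307 > 324 → valid
(37,56,98): 37+56 ≤ 98 → not valid
(79,356,415): 79+356 > 415 → valid
(255,258,464): 255+258 > 464 → valid
(212,424,687): 212+424 ≤ 687 → not valid
3 of the 7 triples form a triangle.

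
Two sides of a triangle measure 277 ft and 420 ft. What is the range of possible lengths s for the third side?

143 < s < 697 (ft)

By the triangle inequality, s must be less than 277 + 420 = 697 and greater than |277 − 420| = 143.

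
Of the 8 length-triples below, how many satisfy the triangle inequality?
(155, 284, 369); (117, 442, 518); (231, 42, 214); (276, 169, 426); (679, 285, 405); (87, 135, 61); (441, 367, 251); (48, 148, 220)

(155,284,369): 155+284 > 369 → valid
(117,442,518): 117+442 > 518 → valid
(42,214,231): 42+214 > 231 → valid
(169,276,426): 169+276 > 426 → valid
(285,405,679): 285+405 > 679 → valid
(61,87,135): 61+87 > 135 → valid
(251,367,441): 251+367 > 441 → valid
(48,148,220): 48+148 ≤ 220 → not valid
7 of the 8 triples form a triangle.

7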